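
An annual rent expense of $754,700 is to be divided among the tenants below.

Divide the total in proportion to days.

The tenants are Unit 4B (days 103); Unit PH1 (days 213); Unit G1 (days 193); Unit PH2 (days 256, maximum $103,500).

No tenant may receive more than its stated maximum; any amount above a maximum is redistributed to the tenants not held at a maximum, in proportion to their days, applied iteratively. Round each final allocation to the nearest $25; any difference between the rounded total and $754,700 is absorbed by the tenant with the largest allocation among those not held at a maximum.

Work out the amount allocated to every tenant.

Unit 4B: $131,775 · Unit PH1: $272,500 · Unit G1: $246,925 · Unit PH2: $103,500

Total days = 765.
Pro-rata shares before constraints: Unit 4B 101,613.20; Unit PH1 210,132.16; Unit G1 190,401.44; Unit PH2 252,553.20.
Cap binds for Unit PH2 ($103,500); residual $651,200 reallocated over remaining days 509.
Shares after redistribution: Unit 4B 131,775.25 → $131,775; Unit PH1 272,506.09 → $272,500; Unit G1 246,918.66 → $246,925.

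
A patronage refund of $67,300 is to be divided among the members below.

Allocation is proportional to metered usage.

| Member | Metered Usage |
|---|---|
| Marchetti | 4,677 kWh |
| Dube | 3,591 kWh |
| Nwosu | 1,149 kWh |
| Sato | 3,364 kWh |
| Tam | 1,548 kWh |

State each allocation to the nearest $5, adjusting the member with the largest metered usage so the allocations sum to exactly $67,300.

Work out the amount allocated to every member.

Combined metered usage = 14,329.
Pro-rata amounts: Marchetti 4,677/14,329 × $67,300 = 21,966.79; Dube 3,591/14,329 × $67,300 = 16,866.10; Nwosu 1,149/14,329 × $67,300 = 5,396.59; Sato 3,364/14,329 × $67,300 = 15,799.93; Tam 1,548/14,329 × $67,300 = 7,270.60.
At nearest $5: Marchetti $21,965; Dube $16,865; Nwosu $5,395; Sato $15,800; Tam $7,270. Sum = $67,295.
Difference $67,300 − $67,295 = +$5 applied to largest metered usage (Marchetti): Marchetti becomes $21,970.

Marchetti: $21,970; Dube: $16,865; Nwosu: $5,395; Sato: $15,800; Tam: $7,270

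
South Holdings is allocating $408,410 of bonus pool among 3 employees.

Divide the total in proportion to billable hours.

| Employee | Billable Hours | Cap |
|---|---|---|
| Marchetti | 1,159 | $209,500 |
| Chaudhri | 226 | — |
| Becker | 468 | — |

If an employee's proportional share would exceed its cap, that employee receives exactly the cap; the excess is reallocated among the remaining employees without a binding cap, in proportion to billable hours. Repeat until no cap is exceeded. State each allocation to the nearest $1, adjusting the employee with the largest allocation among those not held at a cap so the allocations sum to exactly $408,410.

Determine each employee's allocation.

Marchetti: $209,500 | Chaudhri: $64,775 | Becker: $134,135

Sum of billable hours: 1,853.
Proportional shares (ignoring caps): Marchetti 255,449.10; Chaudhri 49,811.47; Becker 103,149.42.
Capped: Marchetti ($209,500); balance $198,910 reallocated over remaining billable hours 694.
Redistributed shares: Chaudhri 64,774.73 → $64,775; Becker 134,135.27 → $134,135.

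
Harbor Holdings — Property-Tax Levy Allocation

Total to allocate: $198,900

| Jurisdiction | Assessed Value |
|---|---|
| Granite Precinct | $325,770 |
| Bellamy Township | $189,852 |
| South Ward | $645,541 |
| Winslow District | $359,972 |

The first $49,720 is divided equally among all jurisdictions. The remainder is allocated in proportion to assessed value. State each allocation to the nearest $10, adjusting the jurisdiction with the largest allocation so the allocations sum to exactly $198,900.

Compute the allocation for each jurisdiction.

Equal tier: $49,720 ÷ 4 = $12,430 apiece.
Remainder $149,180 by assessed value (total 1,521,135): Granite Precinct 31,948.75 → $31,950; Bellamy Township 18,619.07 → $18,620; South Ward 63,309.18 → $63,310; Winslow District 35,303.00 → $35,300.
Totals: Granite Precinct $12,430 + $31,950 = $44,380; Bellamy Township $12,430 + $18,620 = $31,050; South Ward $12,430 + $63,310 = $75,740; Winslow District $12,430 + $35,300 = $47,730.

Granite Precinct: $44,380 | Bellamy Township: $31,050 | South Ward: $75,740 | Winslow District: $47,730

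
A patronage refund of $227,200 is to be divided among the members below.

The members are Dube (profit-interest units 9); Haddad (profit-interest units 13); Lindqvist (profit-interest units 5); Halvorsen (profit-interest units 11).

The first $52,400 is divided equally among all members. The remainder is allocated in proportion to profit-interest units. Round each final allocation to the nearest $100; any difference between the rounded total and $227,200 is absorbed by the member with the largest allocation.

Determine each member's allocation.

Equal tier: $52,400 ÷ 4 = $13,100 apiece.
Remainder $174,800 by profit-interest units (total 38): Dube 41,400.00 → $41,400; Haddad 59,800.00 → $59,800; Lindqvist 23,000.00 → $23,000; Halvorsen 50,600.00 → $50,600.
Totals: Dube $13,100 + $41,400 = $54,500; Haddad $13,100 + $59,800 = $72,900; Lindqvist $13,100 + $23,000 = $36,100; Halvorsen $13,100 + $50,600 = $63,700.

Dube: $54,500 | Haddad: $72,900 | Lindqvist: $36,100 | Halvorsen: $63,700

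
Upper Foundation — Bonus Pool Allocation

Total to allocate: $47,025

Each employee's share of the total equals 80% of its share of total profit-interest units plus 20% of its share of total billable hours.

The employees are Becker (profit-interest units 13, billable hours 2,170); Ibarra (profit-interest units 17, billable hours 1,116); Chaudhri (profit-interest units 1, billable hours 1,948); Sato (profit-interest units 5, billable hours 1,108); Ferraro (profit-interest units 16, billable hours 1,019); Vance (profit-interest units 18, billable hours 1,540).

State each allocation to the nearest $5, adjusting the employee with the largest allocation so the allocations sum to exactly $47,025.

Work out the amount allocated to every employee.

Becker: $9,280; Ibarra: $10,315; Chaudhri: $2,595; Sato: $3,860; Ferraro: $9,675; Vance: $11,300

Totals — profit-interest units 70, billable hours 8,901.
Blended shares (80% profit-interest units + 20% billable hours): Becker 0.1973; Ibarra 0.2194; Chaudhri 0.0552; Sato 0.0820; Ferraro 0.2058; Vance 0.2403.
Proportional shares: Becker 9,279.44; Ibarra 10,315.48; Chaudhri 2,595.73; Sato 3,857.88; Ferraro 9,675.56; Vance 11,300.91.
After rounding ($5): Becker $9,280; Ibarra $10,315; Chaudhri $2,595; Sato $3,860; Ferraro $9,675; Vance $11,300. Sum = $47,025.
Rounded total matches; no reconciliation needed.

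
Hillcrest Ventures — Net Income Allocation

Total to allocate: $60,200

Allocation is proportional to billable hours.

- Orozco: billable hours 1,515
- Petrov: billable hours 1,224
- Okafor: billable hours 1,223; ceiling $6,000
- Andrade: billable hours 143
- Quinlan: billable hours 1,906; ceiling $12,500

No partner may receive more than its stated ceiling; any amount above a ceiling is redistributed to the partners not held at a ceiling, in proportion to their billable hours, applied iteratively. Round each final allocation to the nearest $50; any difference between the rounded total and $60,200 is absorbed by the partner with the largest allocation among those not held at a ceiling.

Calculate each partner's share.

Orozco: $21,950 · Petrov: $17,700 · Okafor: $6,000 · Andrade: $2,050 · Quinlan: $12,500

Sum of billable hours: 6,011.
Pro-rata shares before constraints: Orozco 15,172.68; Petrov 12,258.33; Okafor 12,248.31; Andrade 1,432.14; Quinlan 19,088.54.
Capped: Okafor ($6,000), Quinlan ($12,500); residual $41,700 reallocated over remaining billable hours 2,882.
Redistributed shares: Orozco 21,920.71 → $21,900; Petrov 17,710.20 → $17,700; Andrade 2,069.08 → $2,050.
Rounding difference +$50 applied to Orozco → $21,950.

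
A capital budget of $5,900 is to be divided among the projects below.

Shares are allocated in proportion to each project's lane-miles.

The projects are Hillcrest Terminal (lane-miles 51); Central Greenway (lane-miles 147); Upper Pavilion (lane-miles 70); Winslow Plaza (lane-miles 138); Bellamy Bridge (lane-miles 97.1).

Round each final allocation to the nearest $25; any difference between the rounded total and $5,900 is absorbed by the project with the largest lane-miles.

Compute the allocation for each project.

Hillcrest Terminal: $600; Central Greenway: $1,700; Upper Pavilion: $825; Winslow Plaza: $1,625; Bellamy Bridge: $1,150

Sum of lane-miles: 503.1.
Pro-rata amounts: Hillcrest Terminal 51/503.1 × $5,900 = 598.09; Central Greenway 147/503.1 × $5,900 = 1,723.91; Upper Pavilion 70/503.1 × $5,900 = 820.91; Winslow Plaza 138/503.1 × $5,900 = 1,618.37; Bellamy Bridge 97.1/503.1 × $5,900 = 1,138.72.
At nearest $25: Hillcrest Terminal $600; Central Greenway $1,725; Upper Pavilion $825; Winslow Plaza $1,625; Bellamy Bridge $1,150. Sum = $5,925.
Difference $5,900 − $5,925 = −$25 applied to largest lane-miles (Central Greenway): Central Greenway becomes $1,700.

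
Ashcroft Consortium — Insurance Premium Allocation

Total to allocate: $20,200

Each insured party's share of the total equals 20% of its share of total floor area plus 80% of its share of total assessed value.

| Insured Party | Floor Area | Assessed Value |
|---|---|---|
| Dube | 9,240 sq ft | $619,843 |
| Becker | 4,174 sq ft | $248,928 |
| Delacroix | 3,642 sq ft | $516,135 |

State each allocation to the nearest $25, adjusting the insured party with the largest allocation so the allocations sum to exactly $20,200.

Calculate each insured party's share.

Dube: $9,425; Becker: $3,900; Delacroix: $6,875

Totals — floor area 17,056, assessed value 1,384,906.
Combined weights (20% floor area + 80% assessed value): Dube 0.4664; Becker 0.1927; Delacroix 0.3409.
Raw shares: Dube 9,421.39; Becker 3,893.34; Delacroix 6,885.27.
After rounding ($25): Dube $9,425; Becker $3,900; Delacroix $6,875. Sum = $20,200.
Rounded total matches; no reconciliation needed.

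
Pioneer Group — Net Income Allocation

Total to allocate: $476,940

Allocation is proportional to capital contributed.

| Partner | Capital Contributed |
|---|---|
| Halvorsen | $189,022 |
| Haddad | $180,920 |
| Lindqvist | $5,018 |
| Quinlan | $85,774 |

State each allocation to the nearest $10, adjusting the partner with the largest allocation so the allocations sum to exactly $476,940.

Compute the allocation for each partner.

Capital contributed total: 460,734.
Proportional shares: Halvorsen 189,022/460,734 × $476,940 = 195,670.72; Haddad 180,920/460,734 × $476,940 = 187,283.74; Lindqvist 5,018/460,734 × $476,940 = 5,194.50; Quinlan 85,774/460,734 × $476,940 = 88,791.04.
At nearest $10: Halvorsen $195,670; Haddad $187,280; Lindqvist $5,190; Quinlan $88,790. Sum = $476,930.
Difference $476,940 − $476,930 = +$10 applied to largest allocation (Halvorsen): Halvorsen becomes $195,680.

Halvorsen: $195,680 | Haddad: $187,280 | Lindqvist: $5,190 | Quinlan: $88,790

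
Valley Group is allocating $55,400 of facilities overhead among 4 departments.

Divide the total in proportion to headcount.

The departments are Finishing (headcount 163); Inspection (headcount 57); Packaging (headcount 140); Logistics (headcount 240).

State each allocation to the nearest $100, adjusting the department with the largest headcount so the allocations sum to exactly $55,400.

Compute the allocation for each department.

Finishing: $15,100; Inspection: $5,300; Packaging: $12,900; Logistics: $22,100

Sum of headcount: 600.
Raw shares: Finishing 163/600 × $55,400 = 15,050.33; Inspection 57/600 × $55,400 = 5,263.00; Packaging 140/600 × $55,400 = 12,926.67; Logistics 240/600 × $55,400 = 22,160.00.
Rounded to nearest $100: Finishing $15,100; Inspection $5,300; Packaging $12,900; Logistics $22,200. Sum = $55,500.
Difference $55,400 − $55,500 = −$100 applied to largest headcount (Logistics): Logistics becomes $22,100.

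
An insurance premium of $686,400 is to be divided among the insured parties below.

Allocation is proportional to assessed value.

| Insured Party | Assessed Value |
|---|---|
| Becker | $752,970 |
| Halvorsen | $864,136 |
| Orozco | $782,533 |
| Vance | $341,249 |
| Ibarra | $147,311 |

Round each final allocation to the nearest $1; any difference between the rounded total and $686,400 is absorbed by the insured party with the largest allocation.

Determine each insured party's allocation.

Becker: $178,948 · Halvorsen: $205,369 · Orozco: $185,974 · Vance: $81,100 · Ibarra: $35,009

Assessed value total: 2,888,199.
Unrounded shares: Becker 752,970/2,888,199 × $686,400 = 178,948.41; Halvorsen 864,136/2,888,199 × $686,400 = 205,367.76; Orozco 782,533/2,888,199 × $686,400 = 185,974.25; Vance 341,249/2,888,199 × $686,400 = 81,100.13; Ibarra 147,311/2,888,199 × $686,400 = 35,009.45.
At nearest $1: Becker $178,948; Halvorsen $205,368; Orozco $185,974; Vance $81,100; Ibarra $35,009. Sum = $686,399.
Difference $686,400 − $686,399 = +$1 applied to largest allocation (Halvorsen): Halvorsen becomes $205,369.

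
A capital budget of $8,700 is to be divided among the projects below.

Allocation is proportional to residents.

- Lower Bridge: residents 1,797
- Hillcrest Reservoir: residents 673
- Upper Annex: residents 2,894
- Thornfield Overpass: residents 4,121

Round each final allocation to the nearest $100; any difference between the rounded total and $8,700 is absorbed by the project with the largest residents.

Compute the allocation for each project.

Lower Bridge: $1,600 | Hillcrest Reservoir: $600 | Upper Annex: $2,700 | Thornfield Overpass: $3,800

Total residents = 1,797 + 673 + 2,894 + 4,121 = 9,485.
Raw shares: Lower Bridge 1,648.28; Hillcrest Reservoir 617.30; Upper Annex 2,654.49; Thornfield Overpass 3,779.94.
Rounded to nearest $100: Lower Bridge $1,600; Hillcrest Reservoir $600; Upper Annex $2,700; Thornfield Overpass $3,800. Sum = $8,700.
Rounded total matches; no reconciliation needed.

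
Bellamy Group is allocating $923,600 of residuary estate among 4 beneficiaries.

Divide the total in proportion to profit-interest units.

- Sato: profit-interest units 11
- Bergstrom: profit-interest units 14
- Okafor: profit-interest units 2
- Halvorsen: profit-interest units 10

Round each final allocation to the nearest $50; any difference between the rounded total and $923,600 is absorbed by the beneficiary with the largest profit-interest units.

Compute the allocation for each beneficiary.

Combined profit-interest units = 11 + 14 + 2 + 10 = 37.
Unrounded shares: Sato 274,583.78; Bergstrom 349,470.27; Okafor 49,924.32; Halvorsen 249,621.62.
After rounding ($50): Sato $274,600; Bergstrom $349,450; Okafor $49,900; Halvorsen $249,600. Sum = $923,550.
Difference $923,600 − $923,550 = +$50 applied to largest profit-interest units (Bergstrom): Bergstrom becomes $349,500.

Sato: $274,600 | Bergstrom: $349,500 | Okafor: $49,900 | Halvorsen: $249,600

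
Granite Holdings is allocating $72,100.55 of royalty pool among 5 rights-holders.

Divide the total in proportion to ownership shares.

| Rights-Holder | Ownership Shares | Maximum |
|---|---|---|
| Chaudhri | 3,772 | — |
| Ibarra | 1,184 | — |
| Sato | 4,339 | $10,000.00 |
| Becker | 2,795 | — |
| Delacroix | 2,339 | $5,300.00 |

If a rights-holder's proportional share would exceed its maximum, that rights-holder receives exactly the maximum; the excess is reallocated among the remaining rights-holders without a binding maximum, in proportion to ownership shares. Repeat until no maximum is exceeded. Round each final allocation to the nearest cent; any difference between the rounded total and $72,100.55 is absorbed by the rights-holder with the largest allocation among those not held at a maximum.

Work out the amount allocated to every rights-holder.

Combined ownership shares = 14,429.
Pro-rata shares before constraints: Chaudhri 18,848.3800; Ibarra 5,916.3526; Sato 21,681.6333; Becker 13,966.3897; Delacroix 11,687.7945.
Cap binds for Sato ($10,000.00), Delacroix ($5,300.00); remaining pool $56,800.55 reallocated over remaining ownership shares 7,751.
Remaining shares: Chaudhri 27,641.8107 → $27,641.81; Ibarra 8,676.5387 → $8,676.54; Becker 20,482.2007 → $20,482.20.

Chaudhri: $27,641.81; Ibarra: $8,676.54; Sato: $10,000.00; Becker: $20,482.20; Delacroix: $5,300.00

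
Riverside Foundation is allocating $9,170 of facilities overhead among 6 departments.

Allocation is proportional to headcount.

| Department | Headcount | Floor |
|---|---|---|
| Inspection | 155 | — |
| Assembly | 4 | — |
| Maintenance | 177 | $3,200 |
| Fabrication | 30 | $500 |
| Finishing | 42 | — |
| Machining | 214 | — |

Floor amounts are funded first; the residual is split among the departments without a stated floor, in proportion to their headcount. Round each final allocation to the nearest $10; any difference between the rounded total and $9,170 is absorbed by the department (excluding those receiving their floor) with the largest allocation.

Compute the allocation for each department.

Guaranteed amounts: Maintenance $3,200; Fabrication $500. Balance $5,470.
Balance split over remaining headcount 415: Inspection 2,043.01 → $2,040; Assembly 52.72 → $50; Finishing 553.59 → $550; Machining 2,820.67 → $2,820.
Rounding difference +$10 applied to Machining → $2,830.

Inspection: $2,040 · Assembly: $50 · Maintenance: $3,200 · Fabrication: $500 · Finishing: $550 · Machining: $2,830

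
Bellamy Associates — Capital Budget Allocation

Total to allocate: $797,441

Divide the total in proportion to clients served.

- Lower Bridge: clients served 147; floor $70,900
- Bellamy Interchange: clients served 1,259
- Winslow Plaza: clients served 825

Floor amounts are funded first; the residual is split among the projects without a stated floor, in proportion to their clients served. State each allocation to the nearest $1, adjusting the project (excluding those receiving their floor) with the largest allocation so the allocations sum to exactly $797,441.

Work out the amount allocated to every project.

Guaranteed amounts: Lower Bridge $70,900. Residual $726,541.
Residual split over remaining clients served 2,084: Bellamy Interchange 438,922.80 → $438,923; Winslow Plaza 287,618.20 → $287,618.

Lower Bridge: $70,900; Bellamy Interchange: $438,923; Winslow Plaza: $287,618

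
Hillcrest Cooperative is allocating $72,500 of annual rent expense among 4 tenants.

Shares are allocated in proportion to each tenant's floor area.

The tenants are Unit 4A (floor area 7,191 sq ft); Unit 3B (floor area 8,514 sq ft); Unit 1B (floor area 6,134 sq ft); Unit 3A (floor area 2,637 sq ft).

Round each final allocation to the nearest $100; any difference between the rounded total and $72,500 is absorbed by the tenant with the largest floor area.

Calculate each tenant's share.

Total floor area = 7,191 + 8,514 + 6,134 + 2,637 = 24,476.
Unrounded shares: Unit 4A 21,300.36; Unit 3B 25,219.19; Unit 1B 18,169.43; Unit 3A 7,811.02.
At nearest $100: Unit 4A $21,300; Unit 3B $25,200; Unit 1B $18,200; Unit 3A $7,800. Sum = $72,500.
No rounding difference to absorb.

Unit 4A: $21,300; Unit 3B: $25,200; Unit 1B: $18,200; Unit 3A: $7,800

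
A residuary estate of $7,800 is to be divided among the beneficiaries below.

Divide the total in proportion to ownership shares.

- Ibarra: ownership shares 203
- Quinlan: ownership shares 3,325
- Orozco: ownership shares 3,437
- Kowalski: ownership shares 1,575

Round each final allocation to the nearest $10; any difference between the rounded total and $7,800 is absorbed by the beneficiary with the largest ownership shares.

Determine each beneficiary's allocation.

Ibarra: $190 | Quinlan: $3,040 | Orozco: $3,130 | Kowalski: $1,440

Total ownership shares = 8,540.
Pro-rata amounts: Ibarra 203/8,540 × $7,800 = 185.41; Quinlan 3,325/8,540 × $7,800 = 3,036.89; Orozco 3,437/8,540 × $7,800 = 3,139.18; Kowalski 1,575/8,540 × $7,800 = 1,438.52.
At nearest $10: Ibarra $190; Quinlan $3,040; Orozco $3,140; Kowalski $1,440. Sum = $7,810.
Difference $7,800 − $7,810 = −$10 applied to largest ownership shares (Orozco): Orozco becomes $3,130.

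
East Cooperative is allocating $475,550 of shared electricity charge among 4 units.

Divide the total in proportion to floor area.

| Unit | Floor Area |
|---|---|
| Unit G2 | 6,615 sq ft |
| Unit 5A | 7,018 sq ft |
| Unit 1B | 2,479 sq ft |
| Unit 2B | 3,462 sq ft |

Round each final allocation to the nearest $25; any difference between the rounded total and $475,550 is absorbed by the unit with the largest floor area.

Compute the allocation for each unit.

Unit G2: $160,700 | Unit 5A: $170,525 | Unit 1B: $60,225 | Unit 2B: $84,100

Sum of floor area: 19,574.
Unrounded shares: Unit G2 6,615/19,574 × $475,550 = 160,711.31; Unit 5A 7,018/19,574 × $475,550 = 170,502.19; Unit 1B 2,479/19,574 × $475,550 = 60,227.26; Unit 2B 3,462/19,574 × $475,550 = 84,109.23.
At nearest $25: Unit G2 $160,700; Unit 5A $170,500; Unit 1B $60,225; Unit 2B $84,100. Sum = $475,525.
Difference $475,550 − $475,525 = +$25 applied to largest floor area (Unit 5A): Unit 5A becomes $170,525.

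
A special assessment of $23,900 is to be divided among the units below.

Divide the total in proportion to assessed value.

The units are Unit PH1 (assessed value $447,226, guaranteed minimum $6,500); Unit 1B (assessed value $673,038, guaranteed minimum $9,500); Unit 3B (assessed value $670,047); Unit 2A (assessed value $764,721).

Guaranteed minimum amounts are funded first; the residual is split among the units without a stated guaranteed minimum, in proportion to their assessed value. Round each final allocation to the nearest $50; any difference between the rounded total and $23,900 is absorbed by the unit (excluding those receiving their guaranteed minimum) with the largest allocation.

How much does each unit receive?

Minimums first: Unit PH1 $6,500; Unit 1B $9,500. Remaining pool $7,900.
Remaining pool split over remaining assessed value 1,434,768: Unit 3B 3,689.36 → $3,700; Unit 2A 4,210.64 → $4,200.

Unit PH1: $6,500 | Unit 1B: $9,500 | Unit 3B: $3,700 | Unit 2A: $4,200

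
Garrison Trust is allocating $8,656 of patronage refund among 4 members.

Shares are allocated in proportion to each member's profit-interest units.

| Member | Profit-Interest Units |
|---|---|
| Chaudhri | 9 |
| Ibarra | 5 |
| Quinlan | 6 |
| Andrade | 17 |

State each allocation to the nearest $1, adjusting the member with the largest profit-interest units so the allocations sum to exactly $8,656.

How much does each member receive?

Sum of profit-interest units: 37.
Pro-rata amounts: Chaudhri 9/37 × $8,656 = 2,105.51; Ibarra 5/37 × $8,656 = 1,169.73; Quinlan 6/37 × $8,656 = 1,403.68; Andrade 17/37 × $8,656 = 3,977.08.
At nearest $1: Chaudhri $2,106; Ibarra $1,170; Quinlan $1,404; Andrade $3,977. Sum = $8,657.
Difference $8,656 − $8,657 = −$1 applied to largest profit-interest units (Andrade): Andrade becomes $3,976.

Chaudhri: $2,106 · Ibarra: $1,170 · Quinlan: $1,404 · Andrade: $3,976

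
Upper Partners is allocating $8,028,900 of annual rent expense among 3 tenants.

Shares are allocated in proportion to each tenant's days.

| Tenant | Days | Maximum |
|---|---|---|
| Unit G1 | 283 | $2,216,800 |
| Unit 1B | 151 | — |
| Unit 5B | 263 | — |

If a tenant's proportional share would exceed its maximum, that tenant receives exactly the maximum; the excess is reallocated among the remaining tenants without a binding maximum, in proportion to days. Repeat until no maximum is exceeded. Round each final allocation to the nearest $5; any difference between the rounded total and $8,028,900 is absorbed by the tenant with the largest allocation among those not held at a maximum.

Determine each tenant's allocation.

Unit G1: $2,216,800 · Unit 1B: $2,119,870 · Unit 5B: $3,692,230

Days total: 697.
Pro-rata shares before constraints: Unit G1 3,259,940.75; Unit 1B 1,739,403.01; Unit 5B 3,029,556.24.
Capped: Unit G1 ($2,216,800); residual $5,812,100 reallocated over remaining days 414.
Redistributed shares: Unit 1B 2,119,872.22 → $2,119,870; Unit 5B 3,692,227.78 → $3,692,230.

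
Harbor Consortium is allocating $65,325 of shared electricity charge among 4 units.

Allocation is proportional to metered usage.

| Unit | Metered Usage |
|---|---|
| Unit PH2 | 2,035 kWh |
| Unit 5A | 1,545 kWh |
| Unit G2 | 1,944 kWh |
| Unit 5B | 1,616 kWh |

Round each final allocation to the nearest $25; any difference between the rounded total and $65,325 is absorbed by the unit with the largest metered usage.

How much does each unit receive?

Unit PH2: $18,650 · Unit 5A: $14,125 · Unit G2: $17,775 · Unit 5B: $14,775

Sum of metered usage: 7,140.
Unrounded shares: Unit PH2 2,035/7,140 × $65,325 = 18,618.54; Unit 5A 1,545/7,140 × $65,325 = 14,135.45; Unit G2 1,944/7,140 × $65,325 = 17,785.97; Unit 5B 1,616/7,140 × $65,325 = 14,785.04.
After rounding ($25): Unit PH2 $18,625; Unit 5A $14,125; Unit G2 $17,775; Unit 5B $14,775. Sum = $65,300.
Difference $65,325 − $65,300 = +$25 applied to largest metered usage (Unit PH2): Unit PH2 becomes $18,650.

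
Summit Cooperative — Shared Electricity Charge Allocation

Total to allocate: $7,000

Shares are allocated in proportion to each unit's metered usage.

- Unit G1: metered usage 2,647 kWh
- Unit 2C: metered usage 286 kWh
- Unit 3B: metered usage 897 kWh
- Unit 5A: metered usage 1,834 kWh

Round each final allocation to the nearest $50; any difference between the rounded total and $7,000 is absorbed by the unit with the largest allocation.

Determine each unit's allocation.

Unit G1: $3,300 · Unit 2C: $350 · Unit 3B: $1,100 · Unit 5A: $2,250

Total metered usage = 5,664.
Unrounded shares: Unit G1 2,647/5,664 × $7,000 = 3,271.36; Unit 2C 286/5,664 × $7,000 = 353.46; Unit 3B 897/5,664 × $7,000 = 1,108.58; Unit 5A 1,834/5,664 × $7,000 = 2,266.60.
After rounding ($50): Unit G1 $3,250; Unit 2C $350; Unit 3B $1,100; Unit 5A $2,250. Sum = $6,950.
Difference $7,000 − $6,950 = +$50 applied to largest allocation (Unit G1): Unit G1 becomes $3,300.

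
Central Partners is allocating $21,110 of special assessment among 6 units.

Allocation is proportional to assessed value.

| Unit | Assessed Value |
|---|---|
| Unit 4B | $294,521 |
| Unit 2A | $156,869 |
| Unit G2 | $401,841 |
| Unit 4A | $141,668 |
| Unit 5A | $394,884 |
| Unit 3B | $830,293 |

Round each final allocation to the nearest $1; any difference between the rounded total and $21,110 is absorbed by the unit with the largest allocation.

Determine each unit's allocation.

Unit 4B: $2,801 · Unit 2A: $1,492 · Unit G2: $3,821 · Unit 4A: $1,347 · Unit 5A: $3,755 · Unit 3B: $7,894

Total assessed value = 2,220,076.
Unrounded shares: Unit 4B 294,521/2,220,076 × $21,110 = 2,800.51; Unit 2A 156,869/2,220,076 × $21,110 = 1,491.62; Unit G2 401,841/2,220,076 × $21,110 = 3,820.98; Unit 4A 141,668/2,220,076 × $21,110 = 1,347.08; Unit 5A 394,884/2,220,076 × $21,110 = 3,754.83; Unit 3B 830,293/2,220,076 × $21,110 = 7,894.99.
After rounding ($1): Unit 4B $2,801; Unit 2A $1,492; Unit G2 $3,821; Unit 4A $1,347; Unit 5A $3,755; Unit 3B $7,895. Sum = $21,111.
Difference $21,110 − $21,111 = −$1 applied to largest allocation (Unit 3B): Unit 3B becomes $7,894.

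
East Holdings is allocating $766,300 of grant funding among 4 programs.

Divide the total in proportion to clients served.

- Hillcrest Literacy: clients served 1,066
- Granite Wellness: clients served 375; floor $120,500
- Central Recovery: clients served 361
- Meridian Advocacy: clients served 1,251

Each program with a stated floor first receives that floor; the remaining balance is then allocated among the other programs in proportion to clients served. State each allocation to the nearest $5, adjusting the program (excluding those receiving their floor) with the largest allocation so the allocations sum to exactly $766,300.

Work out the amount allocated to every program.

Hillcrest Literacy: $257,065 | Granite Wellness: $120,500 | Central Recovery: $87,055 | Meridian Advocacy: $301,680

Guaranteed amounts: Granite Wellness $120,500. Remaining pool $645,800.
Remaining pool split over remaining clients served 2,678: Hillcrest Literacy 257,066.02 → $257,065; Central Recovery 87,055.19 → $87,055; Meridian Advocacy 301,678.79 → $301,680.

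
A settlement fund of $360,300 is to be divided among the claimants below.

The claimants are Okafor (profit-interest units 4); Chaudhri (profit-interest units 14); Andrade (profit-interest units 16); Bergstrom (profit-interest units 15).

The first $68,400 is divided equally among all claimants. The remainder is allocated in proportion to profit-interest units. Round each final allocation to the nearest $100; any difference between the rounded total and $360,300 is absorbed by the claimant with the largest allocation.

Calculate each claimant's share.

Okafor: $40,900; Chaudhri: $100,500; Andrade: $112,400; Bergstrom: $106,500

First tranche $68,400 split equally: $17,100 each.
Remainder $291,900 by profit-interest units (total 49): Okafor 23,828.57 → $23,800; Chaudhri 83,400.00 → $83,400; Andrade 95,314.29 → $95,300; Bergstrom 89,357.14 → $89,400.
Totals: Okafor $17,100 + $23,800 = $40,900; Chaudhri $17,100 + $83,400 = $100,500; Andrade $17,100 + $95,300 = $112,400; Bergstrom $17,100 + $89,400 = $106,500.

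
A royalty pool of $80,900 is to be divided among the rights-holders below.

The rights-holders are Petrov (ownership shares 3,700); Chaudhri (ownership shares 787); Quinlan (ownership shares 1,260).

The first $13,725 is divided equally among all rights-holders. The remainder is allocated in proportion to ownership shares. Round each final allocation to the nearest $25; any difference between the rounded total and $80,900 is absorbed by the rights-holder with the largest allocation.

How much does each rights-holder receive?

Petrov: $47,825 | Chaudhri: $13,775 | Quinlan: $19,300

Equal tier: $13,725 ÷ 3 = $4,575 apiece.
Remainder $67,175 by ownership shares (total 5,747): Petrov 43,248.22 → $43,250; Chaudhri 9,199.01 → $9,200; Quinlan 14,727.77 → $14,725.
Totals: Petrov $4,575 + $43,250 = $47,825; Chaudhri $4,575 + $9,200 = $13,775; Quinlan $4,575 + $14,725 = $19,300.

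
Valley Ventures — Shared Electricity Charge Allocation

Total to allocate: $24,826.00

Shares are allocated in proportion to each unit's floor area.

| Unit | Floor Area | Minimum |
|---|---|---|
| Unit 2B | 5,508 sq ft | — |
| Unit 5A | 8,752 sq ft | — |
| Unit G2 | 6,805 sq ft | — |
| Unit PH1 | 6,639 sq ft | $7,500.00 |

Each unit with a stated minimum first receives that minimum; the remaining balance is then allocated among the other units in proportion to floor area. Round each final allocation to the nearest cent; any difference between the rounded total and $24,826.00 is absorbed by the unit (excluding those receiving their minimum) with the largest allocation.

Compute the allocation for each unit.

Fund the minimums — Unit PH1 $7,500.00. Remaining pool $17,326.00.
Remaining pool split over remaining floor area 21,065: Unit 2B 4,530.3398 → $4,530.34; Unit 5A 7,198.5356 → $7,198.54; Unit G2 5,597.1246 → $5,597.12.

Unit 2B: $4,530.34 · Unit 5A: $7,198.54 · Unit G2: $5,597.12 · Unit PH1: $7,500.00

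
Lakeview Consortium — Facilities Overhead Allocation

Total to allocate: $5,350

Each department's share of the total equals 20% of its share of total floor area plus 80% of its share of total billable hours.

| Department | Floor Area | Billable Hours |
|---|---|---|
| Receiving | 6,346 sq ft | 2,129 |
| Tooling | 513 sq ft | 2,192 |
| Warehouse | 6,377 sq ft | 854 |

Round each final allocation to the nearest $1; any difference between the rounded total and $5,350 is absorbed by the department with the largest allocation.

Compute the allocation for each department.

Totals — floor area 13,236, billable hours 5,175.
Composite weights (20% floor area + 80% billable hours): Receiving 0.4250; Tooling 0.3466; Warehouse 0.2284.
Raw shares: Receiving 2,273.81; Tooling 1,854.37; Warehouse 1,221.82.
After rounding ($1): Receiving $2,274; Tooling $1,854; Warehouse $1,222. Sum = $5,350.
No rounding difference to absorb.

Receiving: $2,274 · Tooling: $1,854 · Warehouse: $1,222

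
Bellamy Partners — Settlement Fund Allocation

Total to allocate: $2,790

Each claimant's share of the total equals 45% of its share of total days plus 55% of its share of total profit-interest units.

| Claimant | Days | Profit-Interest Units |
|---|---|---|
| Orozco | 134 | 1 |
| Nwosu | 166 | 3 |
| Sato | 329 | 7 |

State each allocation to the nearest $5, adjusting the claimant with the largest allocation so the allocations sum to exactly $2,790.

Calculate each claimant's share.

Orozco: $405; Nwosu: $750; Sato: $1,635

Days total 629; profit-interest units total 11.
Blended shares (45% days + 55% profit-interest units): Orozco 0.1459; Nwosu 0.2688; Sato 0.5854.
Pro-rata amounts: Orozco 406.97; Nwosu 749.84; Sato 1,633.19.
Rounded to nearest $5: Orozco $405; Nwosu $750; Sato $1,635. Sum = $2,790.
Sum already equals the total — no adjustment.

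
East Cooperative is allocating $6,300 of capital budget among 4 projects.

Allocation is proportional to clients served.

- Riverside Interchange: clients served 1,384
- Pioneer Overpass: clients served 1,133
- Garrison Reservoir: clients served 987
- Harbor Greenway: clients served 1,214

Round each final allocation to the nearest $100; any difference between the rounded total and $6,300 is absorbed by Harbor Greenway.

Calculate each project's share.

Riverside Interchange: $1,800; Pioneer Overpass: $1,500; Garrison Reservoir: $1,300; Harbor Greenway: $1,700

Sum of clients served: 4,718.
Proportional shares: Riverside Interchange 1,384/4,718 × $6,300 = 1,848.07; Pioneer Overpass 1,133/4,718 × $6,300 = 1,512.91; Garrison Reservoir 987/4,718 × $6,300 = 1,317.95; Harbor Greenway 1,214/4,718 × $6,300 = 1,621.07.
After rounding ($100): Riverside Interchange $1,800; Pioneer Overpass $1,500; Garrison Reservoir $1,300; Harbor Greenway $1,600. Sum = $6,200.
Difference $6,300 − $6,200 = +$100 applied to Harbor Greenway: Harbor Greenway becomes $1,700.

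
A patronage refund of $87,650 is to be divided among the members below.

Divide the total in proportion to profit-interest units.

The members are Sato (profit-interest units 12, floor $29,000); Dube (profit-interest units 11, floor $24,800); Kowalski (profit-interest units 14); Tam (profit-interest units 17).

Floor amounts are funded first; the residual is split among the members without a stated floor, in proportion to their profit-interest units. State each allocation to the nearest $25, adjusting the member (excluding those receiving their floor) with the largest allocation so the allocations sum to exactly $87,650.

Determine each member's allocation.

Fund the minimums — Sato $29,000; Dube $24,800. Residual $33,850.
Residual split over remaining profit-interest units 31: Kowalski 15,287.10 → $15,275; Tam 18,562.90 → $18,575.

Sato: $29,000; Dube: $24,800; Kowalski: $15,275; Tam: $18,575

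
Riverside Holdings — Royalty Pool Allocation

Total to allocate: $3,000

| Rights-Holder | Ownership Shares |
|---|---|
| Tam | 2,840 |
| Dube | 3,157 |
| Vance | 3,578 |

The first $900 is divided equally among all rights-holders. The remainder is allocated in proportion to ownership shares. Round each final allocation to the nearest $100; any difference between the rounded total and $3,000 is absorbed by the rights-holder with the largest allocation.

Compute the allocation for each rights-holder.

Tam: $900 | Dube: $1,000 | Vance: $1,100

$900 shared equally gives $300 per rights-holder.
Remainder $2,100 by ownership shares (total 9,575): Tam 622.87 → $600; Dube 692.40 → $700; Vance 784.73 → $800.
Totals: Tam $300 + $600 = $900; Dube $300 + $700 = $1,000; Vance $300 + $800 = $1,100.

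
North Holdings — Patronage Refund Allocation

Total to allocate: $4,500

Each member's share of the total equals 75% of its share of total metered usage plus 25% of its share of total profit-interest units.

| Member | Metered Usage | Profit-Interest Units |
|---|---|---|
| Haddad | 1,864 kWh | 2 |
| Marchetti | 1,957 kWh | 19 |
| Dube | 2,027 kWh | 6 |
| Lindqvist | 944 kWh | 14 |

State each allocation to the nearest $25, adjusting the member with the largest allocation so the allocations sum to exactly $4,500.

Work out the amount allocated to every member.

Metered usage total 6,792; profit-interest units total 41.
Combined weights (75% metered usage + 25% profit-interest units): Haddad 0.2180; Marchetti 0.3320; Dube 0.2604; Lindqvist 0.1896.
Proportional shares: Haddad 981.11; Marchetti 1,493.79; Dube 1,171.87; Lindqvist 853.23.
Rounded to nearest $25: Haddad $975; Marchetti $1,500; Dube $1,175; Lindqvist $850. Sum = $4,500.
No rounding difference to absorb.

Haddad: $975; Marchetti: $1,500; Dube: $1,175; Lindqvist: $850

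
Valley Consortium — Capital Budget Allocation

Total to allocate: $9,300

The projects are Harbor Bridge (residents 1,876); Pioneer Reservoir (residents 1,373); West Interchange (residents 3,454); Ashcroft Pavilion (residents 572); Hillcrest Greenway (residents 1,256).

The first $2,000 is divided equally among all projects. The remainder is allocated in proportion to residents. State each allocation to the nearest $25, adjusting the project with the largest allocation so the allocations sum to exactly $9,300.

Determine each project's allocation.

Equal tier: $2,000 ÷ 5 = $400 apiece.
Remainder $7,300 by residents (total 8,531): Harbor Bridge 1,605.30 → $1,600; Pioneer Reservoir 1,174.88 → $1,175; West Interchange 2,955.60 → $2,950; Ashcroft Pavilion 489.46 → $500; Hillcrest Greenway 1,074.76 → $1,075.
Totals: Harbor Bridge $400 + $1,600 = $2,000; Pioneer Reservoir $400 + $1,175 = $1,575; West Interchange $400 + $2,950 = $3,350; Ashcroft Pavilion $400 + $500 = $900; Hillcrest Greenway $400 + $1,075 = $1,475.

Harbor Bridge: $2,000; Pioneer Reservoir: $1,575; West Interchange: $3,350; Ashcroft Pavilion: $900; Hillcrest Greenway: $1,475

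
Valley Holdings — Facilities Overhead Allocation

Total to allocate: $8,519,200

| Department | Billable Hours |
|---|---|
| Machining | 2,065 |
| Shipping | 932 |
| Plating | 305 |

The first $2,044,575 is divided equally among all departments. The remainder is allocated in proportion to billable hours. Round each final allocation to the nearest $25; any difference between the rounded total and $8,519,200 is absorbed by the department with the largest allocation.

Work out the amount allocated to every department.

Machining: $4,730,625; Shipping: $2,509,000; Plating: $1,279,575

First tranche $2,044,575 split equally: $681,525 each.
Remainder $6,474,625 by billable hours (total 3,302): Machining 4,049,091.65 → $4,049,100; Shipping 1,827,483.49 → $1,827,475; Plating 598,049.86 → $598,050.
Totals: Machining $681,525 + $4,049,100 = $4,730,625; Shipping $681,525 + $1,827,475 = $2,509,000; Plating $681,525 + $598,050 = $1,279,575.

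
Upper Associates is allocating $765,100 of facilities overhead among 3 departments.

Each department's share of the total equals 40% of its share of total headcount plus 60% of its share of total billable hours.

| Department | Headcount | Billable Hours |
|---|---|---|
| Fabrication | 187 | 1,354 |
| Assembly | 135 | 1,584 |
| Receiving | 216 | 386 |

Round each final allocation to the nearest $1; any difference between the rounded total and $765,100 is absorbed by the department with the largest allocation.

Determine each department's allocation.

Totals — headcount 538, billable hours 3,324.
Combined weights (40% headcount + 60% billable hours): Fabrication 0.3834; Assembly 0.3863; Receiving 0.2303.
Unrounded shares: Fabrication 293,368.25; Assembly 295,552.26; Receiving 176,179.49.
At nearest $1: Fabrication $293,368; Assembly $295,552; Receiving $176,179. Sum = $765,099.
Difference $765,100 − $765,099 = +$1 applied to largest allocation (Assembly): Assembly becomes $295,553.

Fabrication: $293,368 | Assembly: $295,553 | Receiving: $176,179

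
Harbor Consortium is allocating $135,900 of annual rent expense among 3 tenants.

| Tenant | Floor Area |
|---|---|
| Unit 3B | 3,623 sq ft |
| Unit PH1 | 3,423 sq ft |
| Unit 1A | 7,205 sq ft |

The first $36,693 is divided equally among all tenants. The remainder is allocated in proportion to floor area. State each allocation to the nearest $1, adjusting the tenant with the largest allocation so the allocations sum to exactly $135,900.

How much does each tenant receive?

Unit 3B: $37,452 | Unit PH1: $36,060 | Unit 1A: $62,388

$36,693 shared equally gives $12,231 per tenant.
Remainder $99,207 by floor area (total 14,251): Unit 3B 25,221.17 → $25,221; Unit PH1 23,828.89 → $23,829; Unit 1A 50,156.93 → $50,157.
Totals: Unit 3B $12,231 + $25,221 = $37,452; Unit PH1 $12,231 + $23,829 = $36,060; Unit 1A $12,231 + $50,157 = $62,388.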